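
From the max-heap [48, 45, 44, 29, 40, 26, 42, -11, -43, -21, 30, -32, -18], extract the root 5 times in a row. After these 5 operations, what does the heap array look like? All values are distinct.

extract-max #1 returns 48:
  remove root 48; move last element -18 to root → [-18, 45, 44, 29, 40, 26, 42, -11, -43, -21, 30, -32]
  -18 vs larger child 45 at index 1, swap → [45, -18, 44, 29, 40, 26, 42, -11, -43, -21, 30, -32]
  -18 vs larger child 40 at index 4, swap → [45, 40, 44, 29, -18, 26, 42, -11, -43, -21, 30, -32]
  -18 vs larger child 30 at index 10, swap → [45, 40, 44, 29, 30, 26, 42, -11, -43, -21, -18, -32]
extract-max #2 returns 45:
  remove root 45; move last element -32 to root → [-32, 40, 44, 29, 30, 26, 42, -11, -43, -21, -18]
  -32 vs larger child 44 at index 2, swap → [44, 40, -32, 29, 30, 26, 42, -11, -43, -21, -18]
  -32 vs larger child 42 at index 6, swap → [44, 40, 42, 29, 30, 26, -32, -11, -43, -21, -18]
extract-max #3 returns 44:
  remove root 44; move last element -18 to root → [-18, 40, 42, 29, 30, 26, -32, -11, -43, -21]
  -18 vs larger child 42 at index 2, swap → [42, 40, -18, 29, 30, 26, -32, -11, -43, -21]
  -18 vs larger child 26 at index 5, swap → [42, 40, 26, 29, 30, -18, -32, -11, -43, -21]
extract-max #4 returns 42:
  remove root 42; move last element -21 to root → [-21, 40, 26, 29, 30, -18, -32, -11, -43]
  -21 vs larger child 40 at index 1, swap → [40, -21, 26, 29, 30, -18, -32, -11, -43]
  -21 vs larger child 30 at index 4, swap → [40, 30, 26, 29, -21, -18, -32, -11, -43]
extract-max #5 returns 40:
  remove root 40; move last element -43 to root → [-43, 30, 26, 29, -21, -18, -32, -11]
  -43 vs larger child 30 at index 1, swap → [30, -43, 26, 29, -21, -18, -32, -11]
  -43 vs larger child 29 at index 3, swap → [30, 29, 26, -43, -21, -18, -32, -11]
  -43 vs only child -11 at index 7, swap → [30, 29, 26, -11, -21, -18, -32, -43]

[30, 29, 26, -11, -21, -18, -32, -43]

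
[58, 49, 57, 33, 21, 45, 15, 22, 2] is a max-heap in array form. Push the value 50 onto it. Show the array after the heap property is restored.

append 50 at index 9 → [58, 49, 57, 33, 21, 45, 15, 22, 2, 50]
50 > parent 21 at index 4, swap → [58, 49, 57, 33, 50, 45, 15, 22, 2, 21]
50 > parent 49 at index 1, swap → [58, 50, 57, 33, 49, 45, 15, 22, 2, 21]

[58, 50, 57, 33, 49, 45, 15, 22, 2, 21]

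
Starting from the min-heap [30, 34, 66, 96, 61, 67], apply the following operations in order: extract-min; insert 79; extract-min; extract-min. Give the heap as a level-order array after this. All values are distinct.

[66, 67, 79, 96]

extract-min → returns 30:
  remove root 30; move last element 67 to root → [67, 34, 66, 96, 61]
  67 vs smaller child 34 at index 1, swap → [34, 67, 66, 96, 61]
  67 vs smaller child 61 at index 4, swap → [34, 61, 66, 96, 67]
insert 79:
  append 79 at index 5 → [34, 61, 66, 96, 67, 79] (no swap needed)
extract-min → returns 34:
  remove root 34; move last element 79 to root → [79, 61, 66, 96, 67]
  79 vs smaller child 61 at index 1, swap → [61, 79, 66, 96, 67]
  79 vs smaller child 67 at index 4, swap → [61, 67, 66, 96, 79]
extract-min → returns 61:
  remove root 61; move last element 79 to root → [79, 67, 66, 96]
  79 vs smaller child 66 at index 2, swap → [66, 67, 79, 96]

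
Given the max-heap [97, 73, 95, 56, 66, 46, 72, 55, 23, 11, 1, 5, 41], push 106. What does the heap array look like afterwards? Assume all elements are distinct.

append 106 at index 13 → [97, 73, 95, 56, 66, 46, 72, 55, 23, 11, 1, 5, 41, 106]
106 > parent 72 at index 6, swap → [97, 73, 95, 56, 66, 46, 106, 55, 23, 11, 1, 5, 41, 72]
106 > parent 95 at index 2, swap → [97, 73, 106, 56, 66, 46, 95, 55, 23, 11, 1, 5, 41, 72]
106 > parent 97 at index 0, swap → [106, 73, 97, 56, 66, 46, 95, 55, 23, 11, 1, 5, 41, 72]

[106, 73, 97, 56, 66, 46, 95, 55, 23, 11, 1, 5, 41, 72]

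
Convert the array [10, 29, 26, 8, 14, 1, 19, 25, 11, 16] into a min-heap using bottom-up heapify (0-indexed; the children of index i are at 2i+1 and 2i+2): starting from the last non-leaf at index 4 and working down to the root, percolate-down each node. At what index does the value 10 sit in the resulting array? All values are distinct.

2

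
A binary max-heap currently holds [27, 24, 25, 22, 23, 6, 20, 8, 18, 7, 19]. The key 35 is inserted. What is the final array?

[35, 24, 27, 22, 23, 25, 20, 8, 18, 7, 19, 6]

append 35 at index 11 → [27, 24, 25, 22, 23, 6, 20, 8, 18, 7, 19, 35]
35 > parent 6 at index 5, swap → [27, 24, 25, 22, 23, 35, 20, 8, 18, 7, 19, 6]
35 > parent 25 at index 2, swap → [27, 24, 35, 22, 23, 25, 20, 8, 18, 7, 19, 6]
35 > parent 27 at index 0, swap → [35, 24, 27, 22, 23, 25, 20, 8, 18, 7, 19, 6]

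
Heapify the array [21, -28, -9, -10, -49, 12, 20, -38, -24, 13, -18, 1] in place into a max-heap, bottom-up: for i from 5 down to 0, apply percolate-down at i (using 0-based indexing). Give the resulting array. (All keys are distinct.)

[21, 13, 20, -10, -18, 12, -9, -38, -24, -49, -28, 1]

sift down from index 5: already satisfies heap property
sift down from index 4:
  -49 vs larger child 13 at index 9, swap → [21, -28, -9, -10, 13, 12, 20, -38, -24, -49, -18, 1]
sift down from index 3: already satisfies heap property
sift down from index 2:
  -9 vs larger child 20 at index 6, swap → [21, -28, 20, -10, 13, 12, -9, -38, -24, -49, -18, 1]
sift down from index 1:
  -28 vs larger child 13 at index 4, swap → [21, 13, 20, -10, -28, 12, -9, -38, -24, -49, -18, 1]
  -28 vs larger child -18 at index 10, swap → [21, 13, 20, -10, -18, 12, -9, -38, -24, -49, -28, 1]
sift down from index 0: already satisfies heap property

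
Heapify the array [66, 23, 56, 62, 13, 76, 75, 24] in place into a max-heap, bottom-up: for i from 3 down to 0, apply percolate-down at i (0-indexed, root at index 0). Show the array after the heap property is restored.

sift down from index 3: already satisfies heap property
sift down from index 2:
  56 vs larger child 76 at index 5, swap → [66, 23, 76, 62, 13, 56, 75, 24]
sift down from index 1:
  23 vs larger child 62 at index 3, swap → [66, 62, 76, 23, 13, 56, 75, 24]
  23 vs only child 24 at index 7, swap → [66, 62, 76, 24, 13, 56, 75, 23]
sift down from index 0:
  66 vs larger child 76 at index 2, swap → [76, 62, 66, 24, 13, 56, 75, 23]
  66 vs larger child 75 at index 6, swap → [76, 62, 75, 24, 13, 56, 66, 23]

[76, 62, 75, 24, 13, 56, 66, 23]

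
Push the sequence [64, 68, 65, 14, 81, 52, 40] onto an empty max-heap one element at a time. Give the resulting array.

Insert 64:
  append 64 at index 0 → [64] (no swap needed)
Insert 68:
  append 68 at index 1 → [64, 68]
  68 > parent 64 at index 0, swap → [68, 64]
Insert 65:
  append 65 at index 2 → [68, 64, 65] (no swap needed)
Insert 14:
  append 14 at index 3 → [68, 64, 65, 14] (no swap needed)
Insert 81:
  append 81 at index 4 → [68, 64, 65, 14, 81]
  81 > parent 64 at index 1, swap → [68, 81, 65, 14, 64]
  81 > parent 68 at index 0, swap → [81, 68, 65, 14, 64]
Insert 52:
  append 52 at index 5 → [81, 68, 65, 14, 64, 52] (no swap needed)
Insert 40:
  append 40 at index 6 → [81, 68, 65, 14, 64, 52, 40] (no swap needed)

[81, 68, 65, 14, 64, 52, 40]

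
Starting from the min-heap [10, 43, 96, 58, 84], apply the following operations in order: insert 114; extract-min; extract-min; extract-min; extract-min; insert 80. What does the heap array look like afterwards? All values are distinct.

[80, 114, 96]

insert 114:
  append 114 at index 5 → [10, 43, 96, 58, 84, 114] (no swap needed)
extract-min → returns 10:
  remove root 10; move last element 114 to root → [114, 43, 96, 58, 84]
  114 vs smaller child 43 at index 1, swap → [43, 114, 96, 58, 84]
  114 vs smaller child 58 at index 3, swap → [43, 58, 96, 114, 84]
extract-min → returns 43:
  remove root 43; move last element 84 to root → [84, 58, 96, 114]
  84 vs smaller child 58 at index 1, swap → [58, 84, 96, 114]
extract-min → returns 58:
  remove root 58; move last element 114 to root → [114, 84, 96]
  114 vs smaller child 84 at index 1, swap → [84, 114, 96]
extract-min → returns 84:
  remove root 84; move last element 96 to root → [96, 114] (no swap needed)
insert 80:
  append 80 at index 2 → [96, 114, 80]
  80 < parent 96 at index 0, swap → [80, 114, 96]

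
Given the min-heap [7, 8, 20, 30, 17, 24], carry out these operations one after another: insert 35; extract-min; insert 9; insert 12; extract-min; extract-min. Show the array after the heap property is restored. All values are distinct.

insert 35:
  append 35 at index 6 → [7, 8, 20, 30, 17, 24, 35] (no swap needed)
extract-min → returns 7:
  remove root 7; move last element 35 to root → [35, 8, 20, 30, 17, 24]
  35 vs smaller child 8 at index 1, swap → [8, 35, 20, 30, 17, 24]
  35 vs smaller child 17 at index 4, swap → [8, 17, 20, 30, 35, 24]
insert 9:
  append 9 at index 6 → [8, 17, 20, 30, 35, 24, 9]
  9 < parent 20 at index 2, swap → [8, 17, 9, 30, 35, 24, 20]
insert 12:
  append 12 at index 7 → [8, 17, 9, 30, 35, 24, 20, 12]
  12 < parent 30 at index 3, swap → [8, 17, 9, 12, 35, 24, 20, 30]
  12 < parent 17 at index 1, swap → [8, 12, 9, 17, 35, 24, 20, 30]
extract-min → returns 8:
  remove root 8; move last element 30 to root → [30, 12, 9, 17, 35, 24, 20]
  30 vs smaller child 9 at index 2, swap → [9, 12, 30, 17, 35, 24, 20]
  30 vs smaller child 20 at index 6, swap → [9, 12, 20, 17, 35, 24, 30]
extract-min → returns 9:
  remove root 9; move last element 30 to root → [30, 12, 20, 17, 35, 24]
  30 vs smaller child 12 at index 1, swap → [12, 30, 20, 17, 35, 24]
  30 vs smaller child 17 at index 3, swap → [12, 17, 20, 30, 35, 24]

[12, 17, 20, 30, 35, 24]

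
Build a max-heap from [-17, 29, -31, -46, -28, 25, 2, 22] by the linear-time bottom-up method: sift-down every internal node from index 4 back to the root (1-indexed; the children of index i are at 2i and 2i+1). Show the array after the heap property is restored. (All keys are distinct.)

sift down from index 4:
  -46 vs only child 22 at index 8, swap → [-17, 29, -31, 22, -28, 25, 2, -46]
sift down from index 3:
  -31 vs larger child 25 at index 6, swap → [-17, 29, 25, 22, -28, -31, 2, -46]
sift down from index 2: already satisfies heap property
sift down from index 1:
  -17 vs larger child 29 at index 2, swap → [29, -17, 25, 22, -28, -31, 2, -46]
  -17 vs larger child 22 at index 4, swap → [29, 22, 25, -17, -28, -31, 2, -46]

[29, 22, 25, -17, -28, -31, 2, -46]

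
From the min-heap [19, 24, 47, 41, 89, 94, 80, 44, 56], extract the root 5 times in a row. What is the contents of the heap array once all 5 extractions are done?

extract-min #1 returns 19:
  remove root 19; move last element 56 to root → [56, 24, 47, 41, 89, 94, 80, 44]
  56 vs smaller child 24 at index 1, swap → [24, 56, 47, 41, 89, 94, 80, 44]
  56 vs smaller child 41 at index 3, swap → [24, 41, 47, 56, 89, 94, 80, 44]
  56 vs only child 44 at index 7, swap → [24, 41, 47, 44, 89, 94, 80, 56]
extract-min #2 returns 24:
  remove root 24; move last element 56 to root → [56, 41, 47, 44, 89, 94, 80]
  56 vs smaller child 41 at index 1, swap → [41, 56, 47, 44, 89, 94, 80]
  56 vs smaller child 44 at index 3, swap → [41, 44, 47, 56, 89, 94, 80]
extract-min #3 returns 41:
  remove root 41; move last element 80 to root → [80, 44, 47, 56, 89, 94]
  80 vs smaller child 44 at index 1, swap → [44, 80, 47, 56, 89, 94]
  80 vs smaller child 56 at index 3, swap → [44, 56, 47, 80, 89, 94]
extract-min #4 returns 44:
  remove root 44; move last element 94 to root → [94, 56, 47, 80, 89]
  94 vs smaller child 47 at index 2, swap → [47, 56, 94, 80, 89]
extract-min #5 returns 47:
  remove root 47; move last element 89 to root → [89, 56, 94, 80]
  89 vs smaller child 56 at index 1, swap → [56, 89, 94, 80]
  89 vs only child 80 at index 3, swap → [56, 80, 94, 89]

[56, 80, 94, 89]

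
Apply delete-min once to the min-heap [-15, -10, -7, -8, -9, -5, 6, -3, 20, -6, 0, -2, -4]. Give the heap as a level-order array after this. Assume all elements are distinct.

remove root -15; move last element -4 to root → [-4, -10, -7, -8, -9, -5, 6, -3, 20, -6, 0, -2]
-4 vs smaller child -10 at index 1, swap → [-10, -4, -7, -8, -9, -5, 6, -3, 20, -6, 0, -2]
-4 vs smaller child -9 at index 4, swap → [-10, -9, -7, -8, -4, -5, 6, -3, 20, -6, 0, -2]
-4 vs smaller child -6 at index 9, swap → [-10, -9, -7, -8, -6, -5, 6, -3, 20, -4, 0, -2]

[-10, -9, -7, -8, -6, -5, 6, -3, 20, -4, 0, -2]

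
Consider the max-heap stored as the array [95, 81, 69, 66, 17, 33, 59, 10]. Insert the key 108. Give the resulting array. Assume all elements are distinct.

[108, 95, 69, 81, 17, 33, 59, 10, 66]

append 108 at index 8 → [95, 81, 69, 66, 17, 33, 59, 10, 108]
108 > parent 66 at index 3, swap → [95, 81, 69, 108, 17, 33, 59, 10, 66]
108 > parent 81 at index 1, swap → [95, 108, 69, 81, 17, 33, 59, 10, 66]
108 > parent 95 at index 0, swap → [108, 95, 69, 81, 17, 33, 59, 10, 66]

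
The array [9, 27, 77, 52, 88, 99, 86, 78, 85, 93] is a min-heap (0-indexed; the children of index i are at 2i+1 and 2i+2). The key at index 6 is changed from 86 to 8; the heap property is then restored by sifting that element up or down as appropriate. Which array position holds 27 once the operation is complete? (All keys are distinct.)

set index 6 from 86 to 8 → [9, 27, 77, 52, 88, 99, 8, 78, 85, 93]
8 < parent 77 at index 2, swap → [9, 27, 8, 52, 88, 99, 77, 78, 85, 93]
8 < parent 9 at index 0, swap → [8, 27, 9, 52, 88, 99, 77, 78, 85, 93]
resulting array: [8, 27, 9, 52, 88, 99, 77, 78, 85, 93]

1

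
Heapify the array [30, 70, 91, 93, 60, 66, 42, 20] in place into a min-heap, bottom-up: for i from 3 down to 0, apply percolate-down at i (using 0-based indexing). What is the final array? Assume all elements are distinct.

[20, 30, 42, 70, 60, 66, 91, 93]

sift down from index 3:
  93 vs only child 20 at index 7, swap → [30, 70, 91, 20, 60, 66, 42, 93]
sift down from index 2:
  91 vs smaller child 42 at index 6, swap → [30, 70, 42, 20, 60, 66, 91, 93]
sift down from index 1:
  70 vs smaller child 20 at index 3, swap → [30, 20, 42, 70, 60, 66, 91, 93]
sift down from index 0:
  30 vs smaller child 20 at index 1, swap → [20, 30, 42, 70, 60, 66, 91, 93]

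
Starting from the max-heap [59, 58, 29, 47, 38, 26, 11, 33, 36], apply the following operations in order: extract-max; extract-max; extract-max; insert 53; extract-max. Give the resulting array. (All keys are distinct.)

extract-max → returns 59:
  remove root 59; move last element 36 to root → [36, 58, 29, 47, 38, 26, 11, 33]
  36 vs larger child 58 at index 1, swap → [58, 36, 29, 47, 38, 26, 11, 33]
  36 vs larger child 47 at index 3, swap → [58, 47, 29, 36, 38, 26, 11, 33]
extract-max → returns 58:
  remove root 58; move last element 33 to root → [33, 47, 29, 36, 38, 26, 11]
  33 vs larger child 47 at index 1, swap → [47, 33, 29, 36, 38, 26, 11]
  33 vs larger child 38 at index 4, swap → [47, 38, 29, 36, 33, 26, 11]
extract-max → returns 47:
  remove root 47; move last element 11 to root → [11, 38, 29, 36, 33, 26]
  11 vs larger child 38 at index 1, swap → [38, 11, 29, 36, 33, 26]
  11 vs larger child 36 at index 3, swap → [38, 36, 29, 11, 33, 26]
insert 53:
  append 53 at index 6 → [38, 36, 29, 11, 33, 26, 53]
  53 > parent 29 at index 2, swap → [38, 36, 53, 11, 33, 26, 29]
  53 > parent 38 at index 0, swap → [53, 36, 38, 11, 33, 26, 29]
extract-max → returns 53:
  remove root 53; move last element 29 to root → [29, 36, 38, 11, 33, 26]
  29 vs larger child 38 at index 2, swap → [38, 36, 29, 11, 33, 26]

[38, 36, 29, 11, 33, 26]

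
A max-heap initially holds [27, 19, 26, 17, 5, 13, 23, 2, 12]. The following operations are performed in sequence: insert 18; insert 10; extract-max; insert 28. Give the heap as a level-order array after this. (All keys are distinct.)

[28, 26, 23, 17, 19, 13, 10, 2, 12, 5, 18]

insert 18:
  append 18 at index 9 → [27, 19, 26, 17, 5, 13, 23, 2, 12, 18]
  18 > parent 5 at index 4, swap → [27, 19, 26, 17, 18, 13, 23, 2, 12, 5]
insert 10:
  append 10 at index 10 → [27, 19, 26, 17, 18, 13, 23, 2, 12, 5, 10] (no swap needed)
extract-max → returns 27:
  remove root 27; move last element 10 to root → [10, 19, 26, 17, 18, 13, 23, 2, 12, 5]
  10 vs larger child 26 at index 2, swap → [26, 19, 10, 17, 18, 13, 23, 2, 12, 5]
  10 vs larger child 23 at index 6, swap → [26, 19, 23, 17, 18, 13, 10, 2, 12, 5]
insert 28:
  append 28 at index 10 → [26, 19, 23, 17, 18, 13, 10, 2, 12, 5, 28]
  28 > parent 18 at index 4, swap → [26, 19, 23, 17, 28, 13, 10, 2, 12, 5, 18]
  28 > parent 19 at index 1, swap → [26, 28, 23, 17, 19, 13, 10, 2, 12, 5, 18]
  28 > parent 26 at index 0, swap → [28, 26, 23, 17, 19, 13, 10, 2, 12, 5, 18]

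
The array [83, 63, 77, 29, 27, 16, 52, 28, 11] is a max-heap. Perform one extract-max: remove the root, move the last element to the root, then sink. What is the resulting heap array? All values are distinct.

[77, 63, 52, 29, 27, 16, 11, 28]

remove root 83; move last element 11 to root → [11, 63, 77, 29, 27, 16, 52, 28]
11 vs larger child 77 at index 2, swap → [77, 63, 11, 29, 27, 16, 52, 28]
11 vs larger child 52 at index 6, swap → [77, 63, 52, 29, 27, 16, 11, 28]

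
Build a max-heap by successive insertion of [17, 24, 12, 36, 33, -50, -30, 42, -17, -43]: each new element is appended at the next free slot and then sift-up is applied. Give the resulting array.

Insert 17:
  append 17 at index 0 → [17] (no swap needed)
Insert 24:
  append 24 at index 1 → [17, 24]
  24 > parent 17 at index 0, swap → [24, 17]
Insert 12:
  append 12 at index 2 → [24, 17, 12] (no swap needed)
Insert 36:
  append 36 at index 3 → [24, 17, 12, 36]
  36 > parent 17 at index 1, swap → [24, 36, 12, 17]
  36 > parent 24 at index 0, swap → [36, 24, 12, 17]
Insert 33:
  append 33 at index 4 → [36, 24, 12, 17, 33]
  33 > parent 24 at index 1, swap → [36, 33, 12, 17, 24]
Insert -50:
  append -50 at index 5 → [36, 33, 12, 17, 24, -50] (no swap needed)
Insert -30:
  append -30 at index 6 → [36, 33, 12, 17, 24, -50, -30] (no swap needed)
Insert 42:
  append 42 at index 7 → [36, 33, 12, 17, 24, -50, -30, 42]
  42 > parent 17 at index 3, swap → [36, 33, 12, 42, 24, -50, -30, 17]
  42 > parent 33 at index 1, swap → [36, 42, 12, 33, 24, -50, -30, 17]
  42 > parent 36 at index 0, swap → [42, 36, 12, 33, 24, -50, -30, 17]
Insert -17:
  append -17 at index 8 → [42, 36, 12, 33, 24, -50, -30, 17, -17] (no swap needed)
Insert -43:
  append -43 at index 9 → [42, 36, 12, 33, 24, -50, -30, 17, -17, -43] (no swap needed)

[42, 36, 12, 33, 24, -50, -30, 17, -17, -43]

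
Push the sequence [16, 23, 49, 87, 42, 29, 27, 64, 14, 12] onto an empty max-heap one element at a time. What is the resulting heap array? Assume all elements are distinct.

Insert 16:
  append 16 at index 0 → [16] (no swap needed)
Insert 23:
  append 23 at index 1 → [16, 23]
  23 > parent 16 at index 0, swap → [23, 16]
Insert 49:
  append 49 at index 2 → [23, 16, 49]
  49 > parent 23 at index 0, swap → [49, 16, 23]
Insert 87:
  append 87 at index 3 → [49, 16, 23, 87]
  87 > parent 16 at index 1, swap → [49, 87, 23, 16]
  87 > parent 49 at index 0, swap → [87, 49, 23, 16]
Insert 42:
  append 42 at index 4 → [87, 49, 23, 16, 42] (no swap needed)
Insert 29:
  append 29 at index 5 → [87, 49, 23, 16, 42, 29]
  29 > parent 23 at index 2, swap → [87, 49, 29, 16, 42, 23]
Insert 27:
  append 27 at index 6 → [87, 49, 29, 16, 42, 23, 27] (no swap needed)
Insert 64:
  append 64 at index 7 → [87, 49, 29, 16, 42, 23, 27, 64]
  64 > parent 16 at index 3, swap → [87, 49, 29, 64, 42, 23, 27, 16]
  64 > parent 49 at index 1, swap → [87, 64, 29, 49, 42, 23, 27, 16]
Insert 14:
  append 14 at index 8 → [87, 64, 29, 49, 42, 23, 27, 16, 14] (no swap needed)
Insert 12:
  append 12 at index 9 → [87, 64, 29, 49, 42, 23, 27, 16, 14, 12] (no swap needed)

[87, 64, 29, 49, 42, 23, 27, 16, 14, 12]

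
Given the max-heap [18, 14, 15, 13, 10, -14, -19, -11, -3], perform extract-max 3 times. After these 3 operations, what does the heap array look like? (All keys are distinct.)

[13, 10, -3, -11, -19, -14]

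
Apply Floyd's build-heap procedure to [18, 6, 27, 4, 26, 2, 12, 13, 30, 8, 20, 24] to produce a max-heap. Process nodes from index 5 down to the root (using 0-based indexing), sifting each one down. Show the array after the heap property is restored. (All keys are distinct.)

[30, 26, 27, 13, 20, 24, 12, 6, 4, 8, 18, 2]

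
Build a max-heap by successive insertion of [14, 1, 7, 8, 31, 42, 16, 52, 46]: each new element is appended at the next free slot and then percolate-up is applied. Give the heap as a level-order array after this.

[52, 46, 31, 42, 8, 7, 16, 1, 14]

Insert 14:
  append 14 at index 0 → [14] (no swap needed)
Insert 1:
  append 1 at index 1 → [14, 1] (no swap needed)
Insert 7:
  append 7 at index 2 → [14, 1, 7] (no swap needed)
Insert 8:
  append 8 at index 3 → [14, 1, 7, 8]
  8 > parent 1 at index 1, swap → [14, 8, 7, 1]
Insert 31:
  append 31 at index 4 → [14, 8, 7, 1, 31]
  31 > parent 8 at index 1, swap → [14, 31, 7, 1, 8]
  31 > parent 14 at index 0, swap → [31, 14, 7, 1, 8]
Insert 42:
  append 42 at index 5 → [31, 14, 7, 1, 8, 42]
  42 > parent 7 at index 2, swap → [31, 14, 42, 1, 8, 7]
  42 > parent 31 at index 0, swap → [42, 14, 31, 1, 8, 7]
Insert 16:
  append 16 at index 6 → [42, 14, 31, 1, 8, 7, 16] (no swap needed)
Insert 52:
  append 52 at index 7 → [42, 14, 31, 1, 8, 7, 16, 52]
  52 > parent 1 at index 3, swap → [42, 14, 31, 52, 8, 7, 16, 1]
  52 > parent 14 at index 1, swap → [42, 52, 31, 14, 8, 7, 16, 1]
  52 > parent 42 at index 0, swap → [52, 42, 31, 14, 8, 7, 16, 1]
Insert 46:
  append 46 at index 8 → [52, 42, 31, 14, 8, 7, 16, 1, 46]
  46 > parent 14 at index 3, swap → [52, 42, 31, 46, 8, 7, 16, 1, 14]
  46 > parent 42 at index 1, swap → [52, 46, 31, 42, 8, 7, 16, 1, 14]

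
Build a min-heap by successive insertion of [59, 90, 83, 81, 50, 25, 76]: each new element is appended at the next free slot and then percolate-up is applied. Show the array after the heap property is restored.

[25, 59, 50, 90, 81, 83, 76]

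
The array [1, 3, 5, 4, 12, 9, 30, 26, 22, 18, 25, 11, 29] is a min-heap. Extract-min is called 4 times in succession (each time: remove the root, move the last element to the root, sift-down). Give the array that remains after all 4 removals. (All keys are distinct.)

extract-min #1 returns 1:
  remove root 1; move last element 29 to root → [29, 3, 5, 4, 12, 9, 30, 26, 22, 18, 25, 11]
  29 vs smaller child 3 at index 1, swap → [3, 29, 5, 4, 12, 9, 30, 26, 22, 18, 25, 11]
  29 vs smaller child 4 at index 3, swap → [3, 4, 5, 29, 12, 9, 30, 26, 22, 18, 25, 11]
  29 vs smaller child 22 at index 8, swap → [3, 4, 5, 22, 12, 9, 30, 26, 29, 18, 25, 11]
extract-min #2 returns 3:
  remove root 3; move last element 11 to root → [11, 4, 5, 22, 12, 9, 30, 26, 29, 18, 25]
  11 vs smaller child 4 at index 1, swap → [4, 11, 5, 22, 12, 9, 30, 26, 29, 18, 25]
extract-min #3 returns 4:
  remove root 4; move last element 25 to root → [25, 11, 5, 22, 12, 9, 30, 26, 29, 18]
  25 vs smaller child 5 at index 2, swap → [5, 11, 25, 22, 12, 9, 30, 26, 29, 18]
  25 vs smaller child 9 at index 5, swap → [5, 11, 9, 22, 12, 25, 30, 26, 29, 18]
extract-min #4 returns 5:
  remove root 5; move last element 18 to root → [18, 11, 9, 22, 12, 25, 30, 26, 29]
  18 vs smaller child 9 at index 2, swap → [9, 11, 18, 22, 12, 25, 30, 26, 29]

[9, 11, 18, 22, 12, 25, 30, 26, 29]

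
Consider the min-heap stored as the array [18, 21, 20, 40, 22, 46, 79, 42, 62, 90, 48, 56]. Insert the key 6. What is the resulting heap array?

append 6 at index 12 → [18, 21, 20, 40, 22, 46, 79, 42, 62, 90, 48, 56, 6]
6 < parent 46 at index 5, swap → [18, 21, 20, 40, 22, 6, 79, 42, 62, 90, 48, 56, 46]
6 < parent 20 at index 2, swap → [18, 21, 6, 40, 22, 20, 79, 42, 62, 90, 48, 56, 46]
6 < parent 18 at index 0, swap → [6, 21, 18, 40, 22, 20, 79, 42, 62, 90, 48, 56, 46]

[6, 21, 18, 40, 22, 20, 79, 42, 62, 90, 48, 56, 46]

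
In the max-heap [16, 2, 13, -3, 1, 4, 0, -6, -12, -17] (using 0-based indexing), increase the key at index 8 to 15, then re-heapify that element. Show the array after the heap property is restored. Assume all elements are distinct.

[16, 15, 13, 2, 1, 4, 0, -6, -3, -17]

set index 8 from -12 to 15 → [16, 2, 13, -3, 1, 4, 0, -6, 15, -17]
15 > parent -3 at index 3, swap → [16, 2, 13, 15, 1, 4, 0, -6, -3, -17]
15 > parent 2 at index 1, swap → [16, 15, 13, 2, 1, 4, 0, -6, -3, -17]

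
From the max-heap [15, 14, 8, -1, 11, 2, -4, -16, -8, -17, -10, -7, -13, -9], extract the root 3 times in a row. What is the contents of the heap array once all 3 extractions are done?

extract-max #1 returns 15:
  remove root 15; move last element -9 to root → [-9, 14, 8, -1, 11, 2, -4, -16, -8, -17, -10, -7, -13]
  -9 vs larger child 14 at index 1, swap → [14, -9, 8, -1, 11, 2, -4, -16, -8, -17, -10, -7, -13]
  -9 vs larger child 11 at index 4, swap → [14, 11, 8, -1, -9, 2, -4, -16, -8, -17, -10, -7, -13]
extract-max #2 returns 14:
  remove root 14; move last element -13 to root → [-13, 11, 8, -1, -9, 2, -4, -16, -8, -17, -10, -7]
  -13 vs larger child 11 at index 1, swap → [11, -13, 8, -1, -9, 2, -4, -16, -8, -17, -10, -7]
  -13 vs larger child -1 at index 3, swap → [11, -1, 8, -13, -9, 2, -4, -16, -8, -17, -10, -7]
  -13 vs larger child -8 at index 8, swap → [11, -1, 8, -8, -9, 2, -4, -16, -13, -17, -10, -7]
extract-max #3 returns 11:
  remove root 11; move last element -7 to root → [-7, -1, 8, -8, -9, 2, -4, -16, -13, -17, -10]
  -7 vs larger child 8 at index 2, swap → [8, -1, -7, -8, -9, 2, -4, -16, -13, -17, -10]
  -7 vs larger child 2 at index 5, swap → [8, -1, 2, -8, -9, -7, -4, -16, -13, -17, -10]

[8, -1, 2, -8, -9, -7, -4, -16, -13, -17, -10]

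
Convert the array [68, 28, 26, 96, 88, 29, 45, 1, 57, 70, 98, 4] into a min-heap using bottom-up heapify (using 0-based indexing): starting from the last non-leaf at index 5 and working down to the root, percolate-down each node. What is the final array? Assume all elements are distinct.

sift down from index 5:
  29 vs only child 4 at index 11, swap → [68, 28, 26, 96, 88, 4, 45, 1, 57, 70, 98, 29]
sift down from index 4:
  88 vs smaller child 70 at index 9, swap → [68, 28, 26, 96, 70, 4, 45, 1, 57, 88, 98, 29]
sift down from index 3:
  96 vs smaller child 1 at index 7, swap → [68, 28, 26, 1, 70, 4, 45, 96, 57, 88, 98, 29]
sift down from index 2:
  26 vs smaller child 4 at index 5, swap → [68, 28, 4, 1, 70, 26, 45, 96, 57, 88, 98, 29]
sift down from index 1:
  28 vs smaller child 1 at index 3, swap → [68, 1, 4, 28, 70, 26, 45, 96, 57, 88, 98, 29]
sift down from index 0:
  68 vs smaller child 1 at index 1, swap → [1, 68, 4, 28, 70, 26, 45, 96, 57, 88, 98, 29]
  68 vs smaller child 28 at index 3, swap → [1, 28, 4, 68, 70, 26, 45, 96, 57, 88, 98, 29]
  68 vs smaller child 57 at index 8, swap → [1, 28, 4, 57, 70, 26, 45, 96, 68, 88, 98, 29]

[1, 28, 4, 57, 70, 26, 45, 96, 68, 88, 98, 29]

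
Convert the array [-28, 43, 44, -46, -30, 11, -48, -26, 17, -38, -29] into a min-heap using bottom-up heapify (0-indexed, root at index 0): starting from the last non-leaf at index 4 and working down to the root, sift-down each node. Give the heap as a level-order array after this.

sift down from index 4:
  -30 vs smaller child -38 at index 9, swap → [-28, 43, 44, -46, -38, 11, -48, -26, 17, -30, -29]
sift down from index 3: already satisfies heap property
sift down from index 2:
  44 vs smaller child -48 at index 6, swap → [-28, 43, -48, -46, -38, 11, 44, -26, 17, -30, -29]
sift down from index 1:
  43 vs smaller child -46 at index 3, swap → [-28, -46, -48, 43, -38, 11, 44, -26, 17, -30, -29]
  43 vs smaller child -26 at index 7, swap → [-28, -46, -48, -26, -38, 11, 44, 43, 17, -30, -29]
sift down from index 0:
  -28 vs smaller child -48 at index 2, swap → [-48, -46, -28, -26, -38, 11, 44, 43, 17, -30, -29]

[-48, -46, -28, -26, -38, 11, 44, 43, 17, -30, -29]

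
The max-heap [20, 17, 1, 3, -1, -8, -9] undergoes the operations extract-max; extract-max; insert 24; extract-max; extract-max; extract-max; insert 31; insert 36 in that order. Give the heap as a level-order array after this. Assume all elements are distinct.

extract-max → returns 20:
  remove root 20; move last element -9 to root → [-9, 17, 1, 3, -1, -8]
  -9 vs larger child 17 at index 1, swap → [17, -9, 1, 3, -1, -8]
  -9 vs larger child 3 at index 3, swap → [17, 3, 1, -9, -1, -8]
extract-max → returns 17:
  remove root 17; move last element -8 to root → [-8, 3, 1, -9, -1]
  -8 vs larger child 3 at index 1, swap → [3, -8, 1, -9, -1]
  -8 vs larger child -1 at index 4, swap → [3, -1, 1, -9, -8]
insert 24:
  append 24 at index 5 → [3, -1, 1, -9, -8, 24]
  24 > parent 1 at index 2, swap → [3, -1, 24, -9, -8, 1]
  24 > parent 3 at index 0, swap → [24, -1, 3, -9, -8, 1]
extract-max → returns 24:
  remove root 24; move last element 1 to root → [1, -1, 3, -9, -8]
  1 vs larger child 3 at index 2, swap → [3, -1, 1, -9, -8]
extract-max → returns 3:
  remove root 3; move last element -8 to root → [-8, -1, 1, -9]
  -8 vs larger child 1 at index 2, swap → [1, -1, -8, -9]
extract-max → returns 1:
  remove root 1; move last element -9 to root → [-9, -1, -8]
  -9 vs larger child -1 at index 1, swap → [-1, -9, -8]
insert 31:
  append 31 at index 3 → [-1, -9, -8, 31]
  31 > parent -9 at index 1, swap → [-1, 31, -8, -9]
  31 > parent -1 at index 0, swap → [31, -1, -8, -9]
insert 36:
  append 36 at index 4 → [31, -1, -8, -9, 36]
  36 > parent -1 at index 1, swap → [31, 36, -8, -9, -1]
  36 > parent 31 at index 0, swap → [36, 31, -8, -9, -1]

[36, 31, -8, -9, -1]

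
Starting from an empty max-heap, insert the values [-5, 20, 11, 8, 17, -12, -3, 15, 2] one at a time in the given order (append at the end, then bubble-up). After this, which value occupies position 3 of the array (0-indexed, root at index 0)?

15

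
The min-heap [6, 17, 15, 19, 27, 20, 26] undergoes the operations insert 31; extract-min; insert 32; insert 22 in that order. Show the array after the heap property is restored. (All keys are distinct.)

insert 31:
  append 31 at index 7 → [6, 17, 15, 19, 27, 20, 26, 31] (no swap needed)
extract-min → returns 6:
  remove root 6; move last element 31 to root → [31, 17, 15, 19, 27, 20, 26]
  31 vs smaller child 15 at index 2, swap → [15, 17, 31, 19, 27, 20, 26]
  31 vs smaller child 20 at index 5, swap → [15, 17, 20, 19, 27, 31, 26]
insert 32:
  append 32 at index 7 → [15, 17, 20, 19, 27, 31, 26, 32] (no swap needed)
insert 22:
  append 22 at index 8 → [15, 17, 20, 19, 27, 31, 26, 32, 22] (no swap needed)

[15, 17, 20, 19, 27, 31, 26, 32, 22]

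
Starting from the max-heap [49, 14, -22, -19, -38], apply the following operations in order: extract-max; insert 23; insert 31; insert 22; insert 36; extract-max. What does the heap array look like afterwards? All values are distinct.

extract-max → returns 49:
  remove root 49; move last element -38 to root → [-38, 14, -22, -19]
  -38 vs larger child 14 at index 1, swap → [14, -38, -22, -19]
  -38 vs only child -19 at index 3, swap → [14, -19, -22, -38]
insert 23:
  append 23 at index 4 → [14, -19, -22, -38, 23]
  23 > parent -19 at index 1, swap → [14, 23, -22, -38, -19]
  23 > parent 14 at index 0, swap → [23, 14, -22, -38, -19]
insert 31:
  append 31 at index 5 → [23, 14, -22, -38, -19, 31]
  31 > parent -22 at index 2, swap → [23, 14, 31, -38, -19, -22]
  31 > parent 23 at index 0, swap → [31, 14, 23, -38, -19, -22]
insert 22:
  append 22 at index 6 → [31, 14, 23, -38, -19, -22, 22] (no swap needed)
insert 36:
  append 36 at index 7 → [31, 14, 23, -38, -19, -22, 22, 36]
  36 > parent -38 at index 3, swap → [31, 14, 23, 36, -19, -22, 22, -38]
  36 > parent 14 at index 1, swap → [31, 36, 23, 14, -19, -22, 22, -38]
  36 > parent 31 at index 0, swap → [36, 31, 23, 14, -19, -22, 22, -38]
extract-max → returns 36:
  remove root 36; move last element -38 to root → [-38, 31, 23, 14, -19, -22, 22]
  -38 vs larger child 31 at index 1, swap → [31, -38, 23, 14, -19, -22, 22]
  -38 vs larger child 14 at index 3, swap → [31, 14, 23, -38, -19, -22, 22]

[31, 14, 23, -38, -19, -22, 22]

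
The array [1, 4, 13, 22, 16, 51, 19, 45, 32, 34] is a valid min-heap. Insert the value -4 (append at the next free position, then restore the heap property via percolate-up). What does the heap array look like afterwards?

append -4 at index 10 → [1, 4, 13, 22, 16, 51, 19, 45, 32, 34, -4]
-4 < parent 16 at index 4, swap → [1, 4, 13, 22, -4, 51, 19, 45, 32, 34, 16]
-4 < parent 4 at index 1, swap → [1, -4, 13, 22, 4, 51, 19, 45, 32, 34, 16]
-4 < parent 1 at index 0, swap → [-4, 1, 13, 22, 4, 51, 19, 45, 32, 34, 16]

[-4, 1, 13, 22, 4, 51, 19, 45, 32, 34, 16]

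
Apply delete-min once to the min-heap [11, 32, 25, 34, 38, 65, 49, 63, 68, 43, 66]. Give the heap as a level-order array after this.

[25, 32, 49, 34, 38, 65, 66, 63, 68, 43]

remove root 11; move last element 66 to root → [66, 32, 25, 34, 38, 65, 49, 63, 68, 43]
66 vs smaller child 25 at index 2, swap → [25, 32, 66, 34, 38, 65, 49, 63, 68, 43]
66 vs smaller child 49 at index 6, swap → [25, 32, 49, 34, 38, 65, 66, 63, 68, 43]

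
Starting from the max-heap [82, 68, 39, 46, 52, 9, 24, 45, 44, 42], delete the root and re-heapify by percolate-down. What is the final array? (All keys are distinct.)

[68, 52, 39, 46, 42, 9, 24, 45, 44]

remove root 82; move last element 42 to root → [42, 68, 39, 46, 52, 9, 24, 45, 44]
42 vs larger child 68 at index 1, swap → [68, 42, 39, 46, 52, 9, 24, 45, 44]
42 vs larger child 52 at index 4, swap → [68, 52, 39, 46, 42, 9, 24, 45, 44]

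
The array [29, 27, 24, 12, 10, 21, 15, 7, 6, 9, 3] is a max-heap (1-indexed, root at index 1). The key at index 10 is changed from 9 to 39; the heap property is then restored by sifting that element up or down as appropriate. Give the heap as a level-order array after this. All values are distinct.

[39, 29, 24, 12, 27, 21, 15, 7, 6, 10, 3]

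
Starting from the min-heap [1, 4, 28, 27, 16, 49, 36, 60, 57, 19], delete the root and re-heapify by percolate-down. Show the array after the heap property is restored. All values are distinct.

[4, 16, 28, 27, 19, 49, 36, 60, 57]

remove root 1; move last element 19 to root → [19, 4, 28, 27, 16, 49, 36, 60, 57]
19 vs smaller child 4 at index 1, swap → [4, 19, 28, 27, 16, 49, 36, 60, 57]
19 vs smaller child 16 at index 4, swap → [4, 16, 28, 27, 19, 49, 36, 60, 57]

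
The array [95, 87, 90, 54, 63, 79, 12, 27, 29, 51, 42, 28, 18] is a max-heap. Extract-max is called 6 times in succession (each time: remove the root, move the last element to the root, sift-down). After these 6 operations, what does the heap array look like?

[51, 29, 42, 27, 18, 28, 12]

extract-max #1 returns 95:
  remove root 95; move last element 18 to root → [18, 87, 90, 54, 63, 79, 12, 27, 29, 51, 42, 28]
  18 vs larger child 90 at index 2, swap → [90, 87, 18, 54, 63, 79, 12, 27, 29, 51, 42, 28]
  18 vs larger child 79 at index 5, swap → [90, 87, 79, 54, 63, 18, 12, 27, 29, 51, 42, 28]
  18 vs only child 28 at index 11, swap → [90, 87, 79, 54, 63, 28, 12, 27, 29, 51, 42, 18]
extract-max #2 returns 90:
  remove root 90; move last element 18 to root → [18, 87, 79, 54, 63, 28, 12, 27, 29, 51, 42]
  18 vs larger child 87 at index 1, swap → [87, 18, 79, 54, 63, 28, 12, 27, 29, 51, 42]
  18 vs larger child 63 at index 4, swap → [87, 63, 79, 54, 18, 28, 12, 27, 29, 51, 42]
  18 vs larger child 51 at index 9, swap → [87, 63, 79, 54, 51, 28, 12, 27, 29, 18, 42]
extract-max #3 returns 87:
  remove root 87; move last element 42 to root → [42, 63, 79, 54, 51, 28, 12, 27, 29, 18]
  42 vs larger child 79 at index 2, swap → [79, 63, 42, 54, 51, 28, 12, 27, 29, 18]
extract-max #4 returns 79:
  remove root 79; move last element 18 to root → [18, 63, 42, 54, 51, 28, 12, 27, 29]
  18 vs larger child 63 at index 1, swap → [63, 18, 42, 54, 51, 28, 12, 27, 29]
  18 vs larger child 54 at index 3, swap → [63, 54, 42, 18, 51, 28, 12, 27, 29]
  18 vs larger child 29 at index 8, swap → [63, 54, 42, 29, 51, 28, 12, 27, 18]
extract-max #5 returns 63:
  remove root 63; move last element 18 to root → [18, 54, 42, 29, 51, 28, 12, 27]
  18 vs larger child 54 at index 1, swap → [54, 18, 42, 29, 51, 28, 12, 27]
  18 vs larger child 51 at index 4, swap → [54, 51, 42, 29, 18, 28, 12, 27]
extract-max #6 returns 54:
  remove root 54; move last element 27 to root → [27, 51, 42, 29, 18, 28, 12]
  27 vs larger child 51 at index 1, swap → [51, 27, 42, 29, 18, 28, 12]
  27 vs larger child 29 at index 3, swap → [51, 29, 42, 27, 18, 28, 12]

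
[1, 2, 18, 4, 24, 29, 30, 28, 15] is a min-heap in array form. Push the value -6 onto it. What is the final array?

[-6, 1, 18, 4, 2, 29, 30, 28, 15, 24]

append -6 at index 9 → [1, 2, 18, 4, 24, 29, 30, 28, 15, -6]
-6 < parent 24 at index 4, swap → [1, 2, 18, 4, -6, 29, 30, 28, 15, 24]
-6 < parent 2 at index 1, swap → [1, -6, 18, 4, 2, 29, 30, 28, 15, 24]
-6 < parent 1 at index 0, swap → [-6, 1, 18, 4, 2, 29, 30, 28, 15, 24]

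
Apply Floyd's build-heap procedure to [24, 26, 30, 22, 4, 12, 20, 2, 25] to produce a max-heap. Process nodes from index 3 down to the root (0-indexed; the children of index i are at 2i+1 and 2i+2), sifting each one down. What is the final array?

[30, 26, 24, 25, 4, 12, 20, 2, 22]

sift down from index 3:
  22 vs larger child 25 at index 8, swap → [24, 26, 30, 25, 4, 12, 20, 2, 22]
sift down from index 2: already satisfies heap property
sift down from index 1: already satisfies heap property
sift down from index 0:
  24 vs larger child 30 at index 2, swap → [30, 26, 24, 25, 4, 12, 20, 2, 22]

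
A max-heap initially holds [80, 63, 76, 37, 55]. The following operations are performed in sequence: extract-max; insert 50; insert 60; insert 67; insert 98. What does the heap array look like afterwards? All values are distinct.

extract-max → returns 80:
  remove root 80; move last element 55 to root → [55, 63, 76, 37]
  55 vs larger child 76 at index 2, swap → [76, 63, 55, 37]
insert 50:
  append 50 at index 4 → [76, 63, 55, 37, 50] (no swap needed)
insert 60:
  append 60 at index 5 → [76, 63, 55, 37, 50, 60]
  60 > parent 55 at index 2, swap → [76, 63, 60, 37, 50, 55]
insert 67:
  append 67 at index 6 → [76, 63, 60, 37, 50, 55, 67]
  67 > parent 60 at index 2, swap → [76, 63, 67, 37, 50, 55, 60]
insert 98:
  append 98 at index 7 → [76, 63, 67, 37, 50, 55, 60, 98]
  98 > parent 37 at index 3, swap → [76, 63, 67, 98, 50, 55, 60, 37]
  98 > parent 63 at index 1, swap → [76, 98, 67, 63, 50, 55, 60, 37]
  98 > parent 76 at index 0, swap → [98, 76, 67, 63, 50, 55, 60, 37]

[98, 76, 67, 63, 50, 55, 60, 37]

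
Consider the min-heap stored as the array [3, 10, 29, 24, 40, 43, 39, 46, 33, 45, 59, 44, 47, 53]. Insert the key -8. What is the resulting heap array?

[-8, 10, 3, 24, 40, 43, 29, 46, 33, 45, 59, 44, 47, 53, 39]

append -8 at index 14 → [3, 10, 29, 24, 40, 43, 39, 46, 33, 45, 59, 44, 47, 53, -8]
-8 < parent 39 at index 6, swap → [3, 10, 29, 24, 40, 43, -8, 46, 33, 45, 59, 44, 47, 53, 39]
-8 < parent 29 at index 2, swap → [3, 10, -8, 24, 40, 43, 29, 46, 33, 45, 59, 44, 47, 53, 39]
-8 < parent 3 at index 0, swap → [-8, 10, 3, 24, 40, 43, 29, 46, 33, 45, 59, 44, 47, 53, 39]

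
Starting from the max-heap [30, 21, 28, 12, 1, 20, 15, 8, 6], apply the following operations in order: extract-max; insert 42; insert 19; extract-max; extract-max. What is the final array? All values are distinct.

[21, 19, 20, 12, 1, 6, 15, 8]

extract-max → returns 30:
  remove root 30; move last element 6 to root → [6, 21, 28, 12, 1, 20, 15, 8]
  6 vs larger child 28 at index 2, swap → [28, 21, 6, 12, 1, 20, 15, 8]
  6 vs larger child 20 at index 5, swap → [28, 21, 20, 12, 1, 6, 15, 8]
insert 42:
  append 42 at index 8 → [28, 21, 20, 12, 1, 6, 15, 8, 42]
  42 > parent 12 at index 3, swap → [28, 21, 20, 42, 1, 6, 15, 8, 12]
  42 > parent 21 at index 1, swap → [28, 42, 20, 21, 1, 6, 15, 8, 12]
  42 > parent 28 at index 0, swap → [42, 28, 20, 21, 1, 6, 15, 8, 12]
insert 19:
  append 19 at index 9 → [42, 28, 20, 21, 1, 6, 15, 8, 12, 19]
  19 > parent 1 at index 4, swap → [42, 28, 20, 21, 19, 6, 15, 8, 12, 1]
extract-max → returns 42:
  remove root 42; move last element 1 to root → [1, 28, 20, 21, 19, 6, 15, 8, 12]
  1 vs larger child 28 at index 1, swap → [28, 1, 20, 21, 19, 6, 15, 8, 12]
  1 vs larger child 21 at index 3, swap → [28, 21, 20, 1, 19, 6, 15, 8, 12]
  1 vs larger child 12 at index 8, swap → [28, 21, 20, 12, 19, 6, 15, 8, 1]
extract-max → returns 28:
  remove root 28; move last element 1 to root → [1, 21, 20, 12, 19, 6, 15, 8]
  1 vs larger child 21 at index 1, swap → [21, 1, 20, 12, 19, 6, 15, 8]
  1 vs larger child 19 at index 4, swap → [21, 19, 20, 12, 1, 6, 15, 8]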